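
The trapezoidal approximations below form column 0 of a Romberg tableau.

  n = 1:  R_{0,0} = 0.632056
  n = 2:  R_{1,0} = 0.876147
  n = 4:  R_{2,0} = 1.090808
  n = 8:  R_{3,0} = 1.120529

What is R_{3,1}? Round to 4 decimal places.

Richardson extrapolation on the trapezoidal column (denominator 4−1=3):
R_{3,1} = (4·1.120529 − 1.090808) / 3 = 1.130436

1.1304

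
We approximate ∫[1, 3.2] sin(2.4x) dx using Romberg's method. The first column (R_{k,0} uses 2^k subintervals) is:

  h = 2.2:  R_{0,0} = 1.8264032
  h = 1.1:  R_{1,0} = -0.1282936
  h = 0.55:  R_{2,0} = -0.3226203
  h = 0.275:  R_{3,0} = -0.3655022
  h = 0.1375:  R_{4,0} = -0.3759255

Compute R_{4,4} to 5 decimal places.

R_{1,1} = -0.1282936 + (-0.1282936 − 1.8264032)/3 = -0.7798592
R_{2,1} = (4·(-0.3226203) − (-0.1282936)) / 3 = -0.3873959
R_{3,1} = (4·(-0.3655022) − (-0.3226203)) / 3 = -0.3797962
R_{4,1} = -0.3759255 + (-0.3759255 − (-0.3655022))/3 = -0.3793999
R_{2,2} = (16·(-0.3873959) − (-0.7798592)) / 15 = -0.3612317
R_{3,2} = (16·(-0.3797962) − (-0.3873959)) / 15 = -0.3792896
R_{4,2} = (16·(-0.3793999) − (-0.3797962)) / 15 = -0.3793735
R_{3,3} = -0.3792896 + (-0.3792896 − (-0.3612317))/63 = -0.3795762
R_{4,3} = (64·(-0.3793735) − (-0.3792896)) / 63 = -0.3793748
R_{4,4} = (256·(-0.3793748) − (-0.3795762)) / 255 = -0.3793740
(Column j=1 coincides with Simpson's rule on the same nodes.)

-0.37937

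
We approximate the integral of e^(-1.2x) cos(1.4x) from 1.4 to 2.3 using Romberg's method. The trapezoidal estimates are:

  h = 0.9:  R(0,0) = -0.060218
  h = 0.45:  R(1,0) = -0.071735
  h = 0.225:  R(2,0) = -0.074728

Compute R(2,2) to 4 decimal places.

Richardson extrapolation on the trapezoidal column (denominator 4−1=3):
R(1,1) = (4·(-0.071735) − (-0.060218)) / 3 = -0.075574
R(2,1) = -0.074728 + (-0.074728 − (-0.071735))/3 = -0.075726
R(2,2) = -0.075726 + (-0.075726 − (-0.075574))/15 = -0.075736

-0.0757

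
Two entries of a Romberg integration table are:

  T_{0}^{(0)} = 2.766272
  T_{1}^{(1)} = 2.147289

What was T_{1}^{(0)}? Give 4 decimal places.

2.3020

From T_{1}^{(1)} = (4·T_{1}^{(0)} − T_{0}^{(0)})/3, solve for T_{1}^{(0)}:
4·T_{1}^{(0)} = 3·2.147289 + 2.766272 = 9.208139
T_{1}^{(0)} = 2.302035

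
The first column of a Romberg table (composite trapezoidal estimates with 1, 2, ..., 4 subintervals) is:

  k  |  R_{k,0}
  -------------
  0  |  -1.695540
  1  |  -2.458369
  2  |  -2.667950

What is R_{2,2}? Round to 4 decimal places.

-2.7395

Richardson extrapolation on the trapezoidal column (denominator 4−1=3):
R_{1,1} = (4·(-2.458369) − (-1.695540)) / 3 = -2.712645
R_{2,1} = (4·(-2.667950) − (-2.458369)) / 3 = -2.737810
R_{2,2} = (16·(-2.737810) − (-2.712645)) / 15 = -2.739488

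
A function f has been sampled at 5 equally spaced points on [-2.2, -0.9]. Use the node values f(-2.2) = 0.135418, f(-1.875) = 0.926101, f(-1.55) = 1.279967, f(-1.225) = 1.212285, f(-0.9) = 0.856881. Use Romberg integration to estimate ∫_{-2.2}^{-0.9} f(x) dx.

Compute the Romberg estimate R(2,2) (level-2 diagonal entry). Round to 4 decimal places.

1.3106

R(0,0) (trapezoid, 1 panel, h=1.3000): 0.644994
R(1,0) (trapezoid, 2 panels, h=0.6500): 1.154476
R(2,0) (trapezoid, 4 panels, h=0.3250): 1.272213
R(1,1) = 1.154476 + (1.154476 − 0.644994)/3 = 1.324303
R(2,1) = 1.272213 + (1.272213 − 1.154476)/3 = 1.311459
R(2,2) = 1.311459 + (1.311459 − 1.324303)/15 = 1.310603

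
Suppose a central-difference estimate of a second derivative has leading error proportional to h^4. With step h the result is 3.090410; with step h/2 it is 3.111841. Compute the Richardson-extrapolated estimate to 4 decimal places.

The leading error scales as h^4; refining by a factor of 2 reduces it by 2^4 = 16.
Extrapolated value = (16·A(h/2) − A(h)) / (16 − 1)
= (16·3.111841 − 3.090410) / 15
= 46.699046 / 15 = 3.113270

3.1133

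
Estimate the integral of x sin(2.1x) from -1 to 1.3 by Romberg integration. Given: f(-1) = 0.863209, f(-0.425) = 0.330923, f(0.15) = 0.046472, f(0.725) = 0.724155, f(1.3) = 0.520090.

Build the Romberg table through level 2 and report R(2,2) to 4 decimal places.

R(0,0) (trapezoid, 1 panel, h=2.3000): 1.590794
R(1,0) (trapezoid, 2 panels, h=1.1500): 0.848840
R(2,0) (trapezoid, 4 panels, h=0.5750): 1.031090
R(1,1) = 0.848840 + (0.848840 − 1.590794)/3 = 0.601522
R(2,1) = 1.031090 + (1.031090 − 0.848840)/3 = 1.091840
R(2,2) = 1.091840 + (1.091840 − 0.601522)/15 = 1.124528

1.1245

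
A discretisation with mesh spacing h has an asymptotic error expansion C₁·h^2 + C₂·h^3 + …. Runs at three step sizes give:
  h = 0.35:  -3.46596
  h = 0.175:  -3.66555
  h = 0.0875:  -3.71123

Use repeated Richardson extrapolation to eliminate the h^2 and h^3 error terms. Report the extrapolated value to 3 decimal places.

First eliminate the h^2 term (factor 2^2 = 4):
  B₁ = (4·(-3.66555) − (-3.46596))/3 = -3.73208
  B₂ = (4·(-3.71123) − (-3.66555))/3 = -3.72646
Then eliminate the h^3 term (factor 2^3 = 8):
  (8·(-3.72646) − (-3.73208))/7 = -3.72566

-3.726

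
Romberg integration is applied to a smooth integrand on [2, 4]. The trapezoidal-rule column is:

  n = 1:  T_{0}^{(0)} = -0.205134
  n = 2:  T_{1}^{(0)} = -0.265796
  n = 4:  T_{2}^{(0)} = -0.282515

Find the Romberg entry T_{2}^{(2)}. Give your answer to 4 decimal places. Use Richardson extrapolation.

-0.2882

T_{1}^{(1)} = -0.265796 + (-0.265796 − (-0.205134))/3 = -0.286017
T_{2}^{(1)} = (4·(-0.282515) − (-0.265796)) / 3 = -0.288088
T_{2}^{(2)} = -0.288088 + (-0.288088 − (-0.286017))/15 = -0.288226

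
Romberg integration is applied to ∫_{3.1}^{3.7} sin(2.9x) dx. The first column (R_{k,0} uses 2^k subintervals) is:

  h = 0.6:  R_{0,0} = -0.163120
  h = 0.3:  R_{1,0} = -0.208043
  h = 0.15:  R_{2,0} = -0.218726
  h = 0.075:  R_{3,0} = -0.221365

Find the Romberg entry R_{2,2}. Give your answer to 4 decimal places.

Richardson extrapolation on the trapezoidal column (denominator 4−1=3):
R_{1,1} = (4·(-0.208043) − (-0.163120)) / 3 = -0.223017
R_{2,1} = (4·(-0.218726) − (-0.208043)) / 3 = -0.222287
R_{2,2} = -0.222287 + (-0.222287 − (-0.223017))/15 = -0.222238
(Column j=1 coincides with Simpson's rule on the same nodes.)

-0.2222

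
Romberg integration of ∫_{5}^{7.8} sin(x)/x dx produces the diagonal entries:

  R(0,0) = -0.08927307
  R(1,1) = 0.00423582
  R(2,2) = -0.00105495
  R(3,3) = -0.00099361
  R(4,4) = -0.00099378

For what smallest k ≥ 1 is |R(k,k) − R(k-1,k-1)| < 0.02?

k = 2

|R(1,1) − R(0,0)| = 0.09350889 ≥ 0.02
|R(2,2) − R(1,1)| = 0.00529077 < 0.02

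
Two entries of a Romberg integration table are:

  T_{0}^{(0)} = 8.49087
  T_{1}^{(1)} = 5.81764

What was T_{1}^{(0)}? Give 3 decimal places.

From T_{1}^{(1)} = (4·T_{1}^{(0)} − T_{0}^{(0)})/3, solve for T_{1}^{(0)}:
4·T_{1}^{(0)} = 3·5.81764 + 8.49087 = 25.94379
T_{1}^{(0)} = 6.48595

6.486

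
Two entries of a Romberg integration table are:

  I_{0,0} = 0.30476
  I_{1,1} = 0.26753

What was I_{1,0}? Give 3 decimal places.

From I_{1,1} = (4·I_{1,0} − I_{0,0})/3, solve for I_{1,0}:
4·I_{1,0} = 3·0.26753 + 0.30476 = 1.10735
I_{1,0} = 0.27684

0.277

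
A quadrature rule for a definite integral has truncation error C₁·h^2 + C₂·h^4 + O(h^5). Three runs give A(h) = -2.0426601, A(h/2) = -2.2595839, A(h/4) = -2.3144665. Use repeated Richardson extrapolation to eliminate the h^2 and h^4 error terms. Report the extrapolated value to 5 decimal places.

First eliminate the h^2 term (factor 2^2 = 4):
  B₁ = (4·(-2.2595839) − (-2.0426601))/3 = -2.3318918
  B₂ = (4·(-2.3144665) − (-2.2595839))/3 = -2.3327607
Then eliminate the h^4 term (factor 2^4 = 16):
  (16·(-2.3327607) − (-2.3318918))/15 = -2.3328186

-2.33282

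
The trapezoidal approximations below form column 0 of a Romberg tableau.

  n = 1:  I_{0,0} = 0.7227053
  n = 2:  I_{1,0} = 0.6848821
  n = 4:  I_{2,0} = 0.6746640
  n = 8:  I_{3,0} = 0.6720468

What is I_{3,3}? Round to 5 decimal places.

0.67117

I_{1,1} = (4·0.6848821 − 0.7227053) / 3 = 0.6722744
I_{2,1} = 0.6746640 + (0.6746640 − 0.6848821)/3 = 0.6712580
I_{3,1} = (4·0.6720468 − 0.6746640) / 3 = 0.6711744
I_{2,2} = 0.6712580 + (0.6712580 − 0.6722744)/15 = 0.6711902
I_{3,2} = (16·0.6711744 − 0.6712580) / 15 = 0.6711688
I_{3,3} = 0.6711688 + (0.6711688 − 0.6711902)/63 = 0.6711685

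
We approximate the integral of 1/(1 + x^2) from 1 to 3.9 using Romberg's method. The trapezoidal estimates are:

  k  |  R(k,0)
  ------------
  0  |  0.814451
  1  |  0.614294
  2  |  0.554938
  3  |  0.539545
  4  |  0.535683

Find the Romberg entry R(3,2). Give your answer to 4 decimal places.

R(2,1) = (4·0.554938 − 0.614294) / 3 = 0.535153
R(3,1) = (4·0.539545 − 0.554938) / 3 = 0.534414
R(3,2) = (16·0.534414 − 0.535153) / 15 = 0.534365

0.5344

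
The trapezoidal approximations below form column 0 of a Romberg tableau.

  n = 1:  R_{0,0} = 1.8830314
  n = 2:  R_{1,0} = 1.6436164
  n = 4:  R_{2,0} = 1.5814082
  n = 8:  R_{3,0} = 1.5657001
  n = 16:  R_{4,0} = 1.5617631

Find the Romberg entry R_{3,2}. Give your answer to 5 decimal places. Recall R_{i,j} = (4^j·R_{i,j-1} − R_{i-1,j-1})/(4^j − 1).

Richardson extrapolation on the trapezoidal column (denominator 4−1=3):
R_{2,1} = (4·1.5814082 − 1.6436164) / 3 = 1.5606721
R_{3,1} = (4·1.5657001 − 1.5814082) / 3 = 1.5604641
R_{3,2} = 1.5604641 + (1.5604641 − 1.5606721)/15 = 1.5604502

1.56045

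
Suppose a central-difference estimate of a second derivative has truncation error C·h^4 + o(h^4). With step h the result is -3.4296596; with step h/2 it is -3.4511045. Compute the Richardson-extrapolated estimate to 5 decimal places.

Extrapolated value = (16·A(h/2) − A(h)) / (16 − 1)
= (16·(-3.4511045) − (-3.4296596)) / 15
= -51.7880124 / 15 = -3.4525342

-3.45253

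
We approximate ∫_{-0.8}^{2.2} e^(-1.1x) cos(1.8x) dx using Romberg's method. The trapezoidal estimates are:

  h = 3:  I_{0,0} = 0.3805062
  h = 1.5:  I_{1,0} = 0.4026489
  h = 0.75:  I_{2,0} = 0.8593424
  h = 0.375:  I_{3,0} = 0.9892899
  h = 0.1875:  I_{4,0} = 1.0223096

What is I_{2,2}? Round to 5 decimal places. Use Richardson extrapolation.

Richardson extrapolation on the trapezoidal column (denominator 4−1=3):
I_{1,1} = (4·0.4026489 − 0.3805062) / 3 = 0.4100298
I_{2,1} = 0.8593424 + (0.8593424 − 0.4026489)/3 = 1.0115736
I_{2,2} = (16·1.0115736 − 0.4100298) / 15 = 1.0516765

1.05168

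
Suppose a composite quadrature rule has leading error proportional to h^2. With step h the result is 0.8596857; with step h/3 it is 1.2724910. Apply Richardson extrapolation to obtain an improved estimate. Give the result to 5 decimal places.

The leading error scales as h^2; refining by a factor of 3 reduces it by 3^2 = 9.
Extrapolated value = (9·A(h/3) − A(h)) / (9 − 1)
= (9·1.2724910 − 0.8596857) / 8
= 10.5927333 / 8 = 1.3240917

1.32409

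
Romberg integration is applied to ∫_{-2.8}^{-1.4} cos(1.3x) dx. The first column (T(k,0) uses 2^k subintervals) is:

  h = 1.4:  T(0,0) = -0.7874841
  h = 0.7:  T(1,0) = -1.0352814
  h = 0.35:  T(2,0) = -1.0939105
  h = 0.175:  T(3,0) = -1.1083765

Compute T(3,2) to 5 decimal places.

-1.11318

Richardson extrapolation on the trapezoidal column (denominator 4−1=3):
T(2,1) = (4·(-1.0939105) − (-1.0352814)) / 3 = -1.1134535
T(3,1) = (4·(-1.1083765) − (-1.0939105)) / 3 = -1.1131985
T(3,2) = (16·(-1.1131985) − (-1.1134535)) / 15 = -1.1131815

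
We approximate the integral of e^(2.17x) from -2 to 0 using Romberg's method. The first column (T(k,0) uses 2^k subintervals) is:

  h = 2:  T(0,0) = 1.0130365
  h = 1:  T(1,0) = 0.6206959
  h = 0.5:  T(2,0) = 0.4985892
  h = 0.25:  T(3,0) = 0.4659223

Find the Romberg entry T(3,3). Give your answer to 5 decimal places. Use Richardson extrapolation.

T(1,1) = 0.6206959 + (0.6206959 − 1.0130365)/3 = 0.4899157
T(2,1) = 0.4985892 + (0.4985892 − 0.6206959)/3 = 0.4578870
T(3,1) = 0.4659223 + (0.4659223 − 0.4985892)/3 = 0.4550333
T(2,2) = (16·0.4578870 − 0.4899157) / 15 = 0.4557518
T(3,2) = (16·0.4550333 − 0.4578870) / 15 = 0.4548431
T(3,3) = (64·0.4548431 − 0.4557518) / 63 = 0.4548287
(Column j=1 coincides with Simpson's rule on the same nodes.)

0.45483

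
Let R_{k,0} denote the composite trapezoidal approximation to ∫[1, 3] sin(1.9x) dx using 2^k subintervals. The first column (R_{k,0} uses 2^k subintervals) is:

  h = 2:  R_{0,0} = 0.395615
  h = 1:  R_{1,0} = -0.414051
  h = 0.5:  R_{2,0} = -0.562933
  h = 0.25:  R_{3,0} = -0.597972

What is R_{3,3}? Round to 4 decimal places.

Richardson extrapolation on the trapezoidal column (denominator 4−1=3):
R_{1,1} = -0.414051 + (-0.414051 − 0.395615)/3 = -0.683940
R_{2,1} = (4·(-0.562933) − (-0.414051)) / 3 = -0.612560
R_{3,1} = (4·(-0.597972) − (-0.562933)) / 3 = -0.609652
R_{2,2} = (16·(-0.612560) − (-0.683940)) / 15 = -0.607801
R_{3,2} = (16·(-0.609652) − (-0.612560)) / 15 = -0.609458
R_{3,3} = -0.609458 + (-0.609458 − (-0.607801))/63 = -0.609484

-0.6095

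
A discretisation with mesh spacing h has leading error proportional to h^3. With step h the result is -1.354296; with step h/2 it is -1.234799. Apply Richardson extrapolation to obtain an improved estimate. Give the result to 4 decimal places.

-1.2177

The leading error scales as h^3; refining by a factor of 2 reduces it by 2^3 = 8.
Extrapolated value = (8·A(h/2) − A(h)) / (8 − 1)
= (8·(-1.234799) − (-1.354296)) / 7
= -8.524096 / 7 = -1.217728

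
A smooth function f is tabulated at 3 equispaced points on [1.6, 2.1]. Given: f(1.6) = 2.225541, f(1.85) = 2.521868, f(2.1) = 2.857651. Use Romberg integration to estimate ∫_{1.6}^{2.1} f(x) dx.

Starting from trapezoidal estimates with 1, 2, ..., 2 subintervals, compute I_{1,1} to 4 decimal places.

1.2642

I_{0,0} (trapezoid, 1 panel, h=0.5000): 1.270798
I_{1,0} (trapezoid, 2 panels, h=0.2500): 1.265866
I_{1,1} = 1.265866 + (1.265866 − 1.270798)/3 = 1.264222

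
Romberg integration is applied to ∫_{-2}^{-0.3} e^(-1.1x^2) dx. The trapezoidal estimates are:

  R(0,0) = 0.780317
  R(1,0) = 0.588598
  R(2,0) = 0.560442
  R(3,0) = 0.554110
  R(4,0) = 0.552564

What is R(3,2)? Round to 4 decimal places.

0.5521

Richardson extrapolation on the trapezoidal column (denominator 4−1=3):
R(2,1) = (4·0.560442 − 0.588598) / 3 = 0.551057
R(3,1) = (4·0.554110 − 0.560442) / 3 = 0.551999
R(3,2) = (16·0.551999 − 0.551057) / 15 = 0.552062
(Column j=1 coincides with Simpson's rule on the same nodes.)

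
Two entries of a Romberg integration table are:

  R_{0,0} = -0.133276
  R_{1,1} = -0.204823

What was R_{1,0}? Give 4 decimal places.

From R_{1,1} = (4·R_{1,0} − R_{0,0})/3, solve for R_{1,0}:
4·R_{1,0} = 3·(-0.204823) + (-0.133276) = -0.747745
R_{1,0} = -0.186936

-0.1869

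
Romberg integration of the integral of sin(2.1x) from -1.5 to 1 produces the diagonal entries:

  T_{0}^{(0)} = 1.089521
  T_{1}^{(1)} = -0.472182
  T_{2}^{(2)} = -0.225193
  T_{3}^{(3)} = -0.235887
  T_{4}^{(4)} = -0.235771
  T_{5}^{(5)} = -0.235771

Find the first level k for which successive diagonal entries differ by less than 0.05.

|T_{1}^{(1)} − T_{0}^{(0)}| = 1.561703 ≥ 0.05
|T_{2}^{(2)} − T_{1}^{(1)}| = 0.246989 ≥ 0.05
|T_{3}^{(3)} − T_{2}^{(2)}| = 0.010694 < 0.05

k = 3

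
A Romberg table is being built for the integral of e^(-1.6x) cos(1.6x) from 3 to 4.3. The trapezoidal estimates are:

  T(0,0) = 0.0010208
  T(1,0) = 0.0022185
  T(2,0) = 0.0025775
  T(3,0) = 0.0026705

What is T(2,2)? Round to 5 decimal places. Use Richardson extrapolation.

Richardson extrapolation on the trapezoidal column (denominator 4−1=3):
T(1,1) = 0.0022185 + (0.0022185 − 0.0010208)/3 = 0.0026177
T(2,1) = 0.0025775 + (0.0025775 − 0.0022185)/3 = 0.0026972
T(2,2) = (16·0.0026972 − 0.0026177) / 15 = 0.0027025

0.00270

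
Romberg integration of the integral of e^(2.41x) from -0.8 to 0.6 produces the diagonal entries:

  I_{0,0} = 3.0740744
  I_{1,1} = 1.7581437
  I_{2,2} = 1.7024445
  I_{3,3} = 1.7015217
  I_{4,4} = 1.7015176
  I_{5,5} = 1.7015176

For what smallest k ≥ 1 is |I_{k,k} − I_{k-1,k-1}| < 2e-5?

k = 4

|I_{1,1} − I_{0,0}| = 1.3159307 ≥ 2e-5
|I_{2,2} − I_{1,1}| = 0.0556992 ≥ 2e-5
|I_{3,3} − I_{2,2}| = 0.0009228 ≥ 2e-5
|I_{4,4} − I_{3,3}| = 0.0000041 < 2e-5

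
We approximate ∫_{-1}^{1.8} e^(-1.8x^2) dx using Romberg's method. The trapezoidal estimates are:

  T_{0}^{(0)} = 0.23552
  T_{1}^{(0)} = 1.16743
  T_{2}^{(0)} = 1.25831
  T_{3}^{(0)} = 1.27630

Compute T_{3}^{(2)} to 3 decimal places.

1.282

Richardson extrapolation on the trapezoidal column (denominator 4−1=3):
T_{2}^{(1)} = 1.25831 + (1.25831 − 1.16743)/3 = 1.28860
T_{3}^{(1)} = 1.27630 + (1.27630 − 1.25831)/3 = 1.28230
T_{3}^{(2)} = (16·1.28230 − 1.28860) / 15 = 1.28188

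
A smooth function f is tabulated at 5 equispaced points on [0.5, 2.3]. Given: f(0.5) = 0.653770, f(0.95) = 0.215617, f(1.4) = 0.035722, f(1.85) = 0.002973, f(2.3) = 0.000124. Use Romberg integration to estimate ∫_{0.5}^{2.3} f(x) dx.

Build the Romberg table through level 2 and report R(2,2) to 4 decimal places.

R(0,0) (trapezoid, 1 panel, h=1.8000): 0.588505
R(1,0) (trapezoid, 2 panels, h=0.9000): 0.326402
R(2,0) (trapezoid, 4 panels, h=0.4500): 0.261567
R(1,1) = 0.326402 + (0.326402 − 0.588505)/3 = 0.239034
R(2,1) = 0.261567 + (0.261567 − 0.326402)/3 = 0.239955
R(2,2) = 0.239955 + (0.239955 − 0.239034)/15 = 0.240016

0.2400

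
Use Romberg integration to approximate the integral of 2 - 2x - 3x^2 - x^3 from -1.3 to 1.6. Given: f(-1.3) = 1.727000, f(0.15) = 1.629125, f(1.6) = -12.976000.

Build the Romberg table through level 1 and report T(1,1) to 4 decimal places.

-2.2874

T(0,0) (trapezoid, 1 panel, h=2.9000): -16.311050
T(1,0) (trapezoid, 2 panels, h=1.4500): -5.793294
T(1,1) = -5.793294 + (-5.793294 − (-16.311050))/3 = -2.287375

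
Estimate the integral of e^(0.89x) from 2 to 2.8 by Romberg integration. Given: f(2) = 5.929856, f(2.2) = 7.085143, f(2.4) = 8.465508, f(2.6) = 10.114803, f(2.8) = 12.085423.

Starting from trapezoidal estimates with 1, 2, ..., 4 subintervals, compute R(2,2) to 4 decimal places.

6.9164

R(0,0) (trapezoid, 1 panel, h=0.8000): 7.206112
R(1,0) (trapezoid, 2 panels, h=0.4000): 6.989259
R(2,0) (trapezoid, 4 panels, h=0.2000): 6.934619
R(1,1) = 6.989259 + (6.989259 − 7.206112)/3 = 6.916975
R(2,1) = 6.934619 + (6.934619 − 6.989259)/3 = 6.916406
R(2,2) = 6.916406 + (6.916406 − 6.916975)/15 = 6.916368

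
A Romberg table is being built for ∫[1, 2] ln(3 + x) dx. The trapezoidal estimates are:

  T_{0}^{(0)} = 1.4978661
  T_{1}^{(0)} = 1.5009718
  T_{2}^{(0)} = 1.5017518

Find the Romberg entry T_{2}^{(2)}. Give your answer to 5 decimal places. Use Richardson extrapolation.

T_{1}^{(1)} = (4·1.5009718 − 1.4978661) / 3 = 1.5020070
T_{2}^{(1)} = (4·1.5017518 − 1.5009718) / 3 = 1.5020118
T_{2}^{(2)} = 1.5020118 + (1.5020118 − 1.5020070)/15 = 1.5020121

1.50201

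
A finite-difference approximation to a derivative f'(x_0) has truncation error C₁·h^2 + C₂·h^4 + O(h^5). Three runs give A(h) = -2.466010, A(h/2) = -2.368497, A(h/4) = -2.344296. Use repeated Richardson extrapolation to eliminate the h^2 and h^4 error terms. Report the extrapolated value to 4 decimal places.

-2.3362

First eliminate the h^2 term (factor 2^2 = 4):
  B₁ = (4·(-2.368497) − (-2.466010))/3 = -2.335993
  B₂ = (4·(-2.344296) − (-2.368497))/3 = -2.336229
Then eliminate the h^4 term (factor 2^4 = 16):
  (16·(-2.336229) − (-2.335993))/15 = -2.336245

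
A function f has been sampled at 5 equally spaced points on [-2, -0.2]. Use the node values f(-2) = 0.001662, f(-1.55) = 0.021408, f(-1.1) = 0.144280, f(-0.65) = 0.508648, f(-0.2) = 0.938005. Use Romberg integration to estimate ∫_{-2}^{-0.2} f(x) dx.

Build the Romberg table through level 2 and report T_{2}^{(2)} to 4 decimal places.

0.5054

T_{0}^{(0)} (trapezoid, 1 panel, h=1.8000): 0.845700
T_{1}^{(0)} (trapezoid, 2 panels, h=0.9000): 0.552702
T_{2}^{(0)} (trapezoid, 4 panels, h=0.4500): 0.514876
T_{1}^{(1)} = 0.552702 + (0.552702 − 0.845700)/3 = 0.455036
T_{2}^{(1)} = 0.514876 + (0.514876 − 0.552702)/3 = 0.502267
T_{2}^{(2)} = 0.502267 + (0.502267 − 0.455036)/15 = 0.505416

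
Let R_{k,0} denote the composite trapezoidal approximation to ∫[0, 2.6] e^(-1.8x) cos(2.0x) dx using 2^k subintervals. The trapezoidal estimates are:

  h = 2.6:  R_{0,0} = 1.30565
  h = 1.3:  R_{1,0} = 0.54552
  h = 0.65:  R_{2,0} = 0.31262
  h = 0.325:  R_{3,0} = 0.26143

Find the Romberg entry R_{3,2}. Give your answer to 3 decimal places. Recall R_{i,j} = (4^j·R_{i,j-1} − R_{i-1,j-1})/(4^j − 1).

0.245

Richardson extrapolation on the trapezoidal column (denominator 4−1=3):
R_{2,1} = 0.31262 + (0.31262 − 0.54552)/3 = 0.23499
R_{3,1} = 0.26143 + (0.26143 − 0.31262)/3 = 0.24437
R_{3,2} = 0.24437 + (0.24437 − 0.23499)/15 = 0.24500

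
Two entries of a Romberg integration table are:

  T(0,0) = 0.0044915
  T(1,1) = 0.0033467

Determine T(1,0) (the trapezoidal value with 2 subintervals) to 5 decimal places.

From T(1,1) = (4·T(1,0) − T(0,0))/3, solve for T(1,0):
4·T(1,0) = 3·0.0033467 + 0.0044915 = 0.0145316
T(1,0) = 0.0036329

0.00363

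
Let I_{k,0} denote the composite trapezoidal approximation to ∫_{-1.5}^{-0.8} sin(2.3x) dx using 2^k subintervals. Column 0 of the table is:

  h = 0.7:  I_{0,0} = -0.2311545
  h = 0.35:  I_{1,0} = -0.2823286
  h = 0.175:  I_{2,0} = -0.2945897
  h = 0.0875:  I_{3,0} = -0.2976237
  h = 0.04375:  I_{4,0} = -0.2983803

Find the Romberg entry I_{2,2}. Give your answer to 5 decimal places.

Richardson extrapolation on the trapezoidal column (denominator 4−1=3):
I_{1,1} = -0.2823286 + (-0.2823286 − (-0.2311545))/3 = -0.2993866
I_{2,1} = -0.2945897 + (-0.2945897 − (-0.2823286))/3 = -0.2986767
I_{2,2} = (16·(-0.2986767) − (-0.2993866)) / 15 = -0.2986294
(Column j=1 coincides with Simpson's rule on the same nodes.)

-0.29863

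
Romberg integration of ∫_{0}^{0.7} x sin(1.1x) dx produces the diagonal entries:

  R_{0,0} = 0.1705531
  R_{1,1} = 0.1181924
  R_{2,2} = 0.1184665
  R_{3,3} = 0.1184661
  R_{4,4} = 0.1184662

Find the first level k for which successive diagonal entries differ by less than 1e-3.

|R_{1,1} − R_{0,0}| = 0.0523607 ≥ 1e-3
|R_{2,2} − R_{1,1}| = 0.0002741 < 1e-3

k = 2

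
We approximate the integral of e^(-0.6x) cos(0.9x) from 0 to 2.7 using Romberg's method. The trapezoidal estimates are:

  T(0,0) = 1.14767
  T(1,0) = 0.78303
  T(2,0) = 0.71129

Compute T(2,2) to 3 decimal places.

Richardson extrapolation on the trapezoidal column (denominator 4−1=3):
T(1,1) = 0.78303 + (0.78303 − 1.14767)/3 = 0.66148
T(2,1) = 0.71129 + (0.71129 − 0.78303)/3 = 0.68738
T(2,2) = (16·0.68738 − 0.66148) / 15 = 0.68911

0.689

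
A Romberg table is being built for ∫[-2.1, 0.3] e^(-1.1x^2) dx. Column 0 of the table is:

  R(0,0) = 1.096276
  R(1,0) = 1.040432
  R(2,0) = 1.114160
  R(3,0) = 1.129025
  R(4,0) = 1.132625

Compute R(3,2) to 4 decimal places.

R(2,1) = 1.114160 + (1.114160 − 1.040432)/3 = 1.138736
R(3,1) = (4·1.129025 − 1.114160) / 3 = 1.133980
R(3,2) = 1.133980 + (1.133980 − 1.138736)/15 = 1.133663

1.1337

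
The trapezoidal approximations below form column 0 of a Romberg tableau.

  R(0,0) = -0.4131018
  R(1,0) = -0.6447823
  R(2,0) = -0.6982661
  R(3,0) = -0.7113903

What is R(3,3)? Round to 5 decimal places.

Richardson extrapolation on the trapezoidal column (denominator 4−1=3):
R(1,1) = (4·(-0.6447823) − (-0.4131018)) / 3 = -0.7220091
R(2,1) = -0.6982661 + (-0.6982661 − (-0.6447823))/3 = -0.7160940
R(3,1) = -0.7113903 + (-0.7113903 − (-0.6982661))/3 = -0.7157650
R(2,2) = (16·(-0.7160940) − (-0.7220091)) / 15 = -0.7156997
R(3,2) = (16·(-0.7157650) − (-0.7160940)) / 15 = -0.7157431
R(3,3) = (64·(-0.7157431) − (-0.7156997)) / 63 = -0.7157438
(Column j=1 coincides with Simpson's rule on the same nodes.)

-0.71574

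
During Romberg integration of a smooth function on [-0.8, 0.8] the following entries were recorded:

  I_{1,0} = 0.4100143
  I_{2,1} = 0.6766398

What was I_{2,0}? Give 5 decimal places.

From I_{2,1} = (4·I_{2,0} − I_{1,0})/3, solve for I_{2,0}:
4·I_{2,0} = 3·0.6766398 + 0.4100143 = 2.4399337
I_{2,0} = 0.6099834

0.60998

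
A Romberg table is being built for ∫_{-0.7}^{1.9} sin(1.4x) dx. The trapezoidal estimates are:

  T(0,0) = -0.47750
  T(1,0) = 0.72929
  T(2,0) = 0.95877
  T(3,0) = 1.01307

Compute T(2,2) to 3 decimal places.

1.029

T(1,1) = 0.72929 + (0.72929 − (-0.47750))/3 = 1.13155
T(2,1) = 0.95877 + (0.95877 − 0.72929)/3 = 1.03526
T(2,2) = (16·1.03526 − 1.13155) / 15 = 1.02884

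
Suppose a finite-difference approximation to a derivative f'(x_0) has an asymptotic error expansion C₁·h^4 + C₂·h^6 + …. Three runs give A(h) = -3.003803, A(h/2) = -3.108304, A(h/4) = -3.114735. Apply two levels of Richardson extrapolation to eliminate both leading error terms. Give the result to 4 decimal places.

-3.1152

First eliminate the h^4 term (factor 2^4 = 16):
  B₁ = (16·(-3.108304) − (-3.003803))/15 = -3.115271
  B₂ = (16·(-3.114735) − (-3.108304))/15 = -3.115164
Then eliminate the h^6 term (factor 2^6 = 64):
  (64·(-3.115164) − (-3.115271))/63 = -3.115162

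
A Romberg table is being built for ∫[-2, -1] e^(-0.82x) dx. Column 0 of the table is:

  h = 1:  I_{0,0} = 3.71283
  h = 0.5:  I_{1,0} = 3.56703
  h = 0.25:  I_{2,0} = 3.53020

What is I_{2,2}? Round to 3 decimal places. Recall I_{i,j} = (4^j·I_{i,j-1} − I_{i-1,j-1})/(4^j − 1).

3.518

I_{1,1} = 3.56703 + (3.56703 − 3.71283)/3 = 3.51843
I_{2,1} = 3.53020 + (3.53020 − 3.56703)/3 = 3.51792
I_{2,2} = 3.51792 + (3.51792 − 3.51843)/15 = 3.51789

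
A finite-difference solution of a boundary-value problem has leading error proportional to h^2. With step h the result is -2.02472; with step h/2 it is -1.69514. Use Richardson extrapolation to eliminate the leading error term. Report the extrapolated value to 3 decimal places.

-1.585

The leading error scales as h^2; refining by a factor of 2 reduces it by 2^2 = 4.
Extrapolated value = (4·A(h/2) − A(h)) / (4 − 1)
= (4·(-1.69514) − (-2.02472)) / 3
= -4.75584 / 3 = -1.58528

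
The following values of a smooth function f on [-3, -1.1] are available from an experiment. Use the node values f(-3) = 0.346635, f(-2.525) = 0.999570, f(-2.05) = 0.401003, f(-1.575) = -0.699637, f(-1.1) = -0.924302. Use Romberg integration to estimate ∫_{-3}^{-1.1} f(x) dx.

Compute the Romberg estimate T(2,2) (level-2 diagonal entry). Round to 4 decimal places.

0.2188

T(0,0) (trapezoid, 1 panel, h=1.9000): -0.548784
T(1,0) (trapezoid, 2 panels, h=0.9500): 0.106561
T(2,0) (trapezoid, 4 panels, h=0.4750): 0.195749
T(1,1) = 0.106561 + (0.106561 − (-0.548784))/3 = 0.325009
T(2,1) = 0.195749 + (0.195749 − 0.106561)/3 = 0.225478
T(2,2) = 0.225478 + (0.225478 − 0.325009)/15 = 0.218843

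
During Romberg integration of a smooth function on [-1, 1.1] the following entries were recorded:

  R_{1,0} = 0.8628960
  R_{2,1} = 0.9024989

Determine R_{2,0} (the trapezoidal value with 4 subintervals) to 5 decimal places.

0.89260

From R_{2,1} = (4·R_{2,0} − R_{1,0})/3, solve for R_{2,0}:
4·R_{2,0} = 3·0.9024989 + 0.8628960 = 3.5703927
R_{2,0} = 0.8925982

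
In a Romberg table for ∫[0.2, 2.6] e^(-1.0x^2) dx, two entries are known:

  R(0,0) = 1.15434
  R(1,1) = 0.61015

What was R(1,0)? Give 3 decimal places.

From R(1,1) = (4·R(1,0) − R(0,0))/3, solve for R(1,0):
4·R(1,0) = 3·0.61015 + 1.15434 = 2.98479
R(1,0) = 0.74620

0.746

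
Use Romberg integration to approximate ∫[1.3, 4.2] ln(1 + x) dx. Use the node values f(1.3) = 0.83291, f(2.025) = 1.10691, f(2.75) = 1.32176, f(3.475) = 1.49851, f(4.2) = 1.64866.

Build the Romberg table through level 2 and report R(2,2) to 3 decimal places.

R(0,0) (trapezoid, 1 panel, h=2.9000): 3.59828
R(1,0) (trapezoid, 2 panels, h=1.4500): 3.71569
R(2,0) (trapezoid, 4 panels, h=0.7250): 3.74677
R(1,1) = 3.71569 + (3.71569 − 3.59828)/3 = 3.75483
R(2,1) = 3.74677 + (3.74677 − 3.71569)/3 = 3.75713
R(2,2) = 3.75713 + (3.75713 − 3.75483)/15 = 3.75728

3.757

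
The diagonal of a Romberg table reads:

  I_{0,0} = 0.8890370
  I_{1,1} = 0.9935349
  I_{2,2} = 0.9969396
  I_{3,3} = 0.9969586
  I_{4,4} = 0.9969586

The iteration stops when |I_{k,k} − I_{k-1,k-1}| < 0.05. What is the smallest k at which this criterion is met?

k = 2

|I_{1,1} − I_{0,0}| = 0.1044979 ≥ 0.05
|I_{2,2} − I_{1,1}| = 0.0034047 < 0.05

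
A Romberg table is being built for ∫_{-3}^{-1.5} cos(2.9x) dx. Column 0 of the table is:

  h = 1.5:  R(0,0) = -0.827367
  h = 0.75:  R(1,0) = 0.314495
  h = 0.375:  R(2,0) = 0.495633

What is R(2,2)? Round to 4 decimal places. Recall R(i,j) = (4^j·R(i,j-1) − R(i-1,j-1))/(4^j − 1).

R(1,1) = 0.314495 + (0.314495 − (-0.827367))/3 = 0.695116
R(2,1) = 0.495633 + (0.495633 − 0.314495)/3 = 0.556012
R(2,2) = 0.556012 + (0.556012 − 0.695116)/15 = 0.546738

0.5467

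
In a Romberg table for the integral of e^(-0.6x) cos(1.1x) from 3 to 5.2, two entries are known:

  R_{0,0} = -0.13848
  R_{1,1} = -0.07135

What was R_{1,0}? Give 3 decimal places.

From R_{1,1} = (4·R_{1,0} − R_{0,0})/3, solve for R_{1,0}:
4·R_{1,0} = 3·(-0.07135) + (-0.13848) = -0.35253
R_{1,0} = -0.08813

-0.088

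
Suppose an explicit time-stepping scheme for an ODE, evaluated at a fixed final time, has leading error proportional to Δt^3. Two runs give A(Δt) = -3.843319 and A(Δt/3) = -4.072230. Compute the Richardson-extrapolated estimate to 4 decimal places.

-4.0810

The leading error scales as Δt^3; refining by a factor of 3 reduces it by 3^3 = 27.
Extrapolated value = (27·A(Δt/3) − A(Δt)) / (27 − 1)
= (27·(-4.072230) − (-3.843319)) / 26
= -106.106891 / 26 = -4.081034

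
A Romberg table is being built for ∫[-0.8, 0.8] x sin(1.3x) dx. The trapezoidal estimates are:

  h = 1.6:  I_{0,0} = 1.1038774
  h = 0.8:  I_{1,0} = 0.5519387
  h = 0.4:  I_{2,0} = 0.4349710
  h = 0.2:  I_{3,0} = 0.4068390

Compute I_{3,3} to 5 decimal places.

Richardson extrapolation on the trapezoidal column (denominator 4−1=3):
I_{1,1} = 0.5519387 + (0.5519387 − 1.1038774)/3 = 0.3679591
I_{2,1} = (4·0.4349710 − 0.5519387) / 3 = 0.3959818
I_{3,1} = (4·0.4068390 − 0.4349710) / 3 = 0.3974617
I_{2,2} = 0.3959818 + (0.3959818 − 0.3679591)/15 = 0.3978500
I_{3,2} = 0.3974617 + (0.3974617 − 0.3959818)/15 = 0.3975604
I_{3,3} = 0.3975604 + (0.3975604 − 0.3978500)/63 = 0.3975558

0.39756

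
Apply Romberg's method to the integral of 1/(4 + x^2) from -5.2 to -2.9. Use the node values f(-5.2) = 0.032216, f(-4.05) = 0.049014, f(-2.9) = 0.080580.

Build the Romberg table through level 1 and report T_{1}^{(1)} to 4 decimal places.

0.1184

T_{0}^{(0)} (trapezoid, 1 panel, h=2.3000): 0.129715
T_{1}^{(0)} (trapezoid, 2 panels, h=1.1500): 0.121224
T_{1}^{(1)} = 0.121224 + (0.121224 − 0.129715)/3 = 0.118394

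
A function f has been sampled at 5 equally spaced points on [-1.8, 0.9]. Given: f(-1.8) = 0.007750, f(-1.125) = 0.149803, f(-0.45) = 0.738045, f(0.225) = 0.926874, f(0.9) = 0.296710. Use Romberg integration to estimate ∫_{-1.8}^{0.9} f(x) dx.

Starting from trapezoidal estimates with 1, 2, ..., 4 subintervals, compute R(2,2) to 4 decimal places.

R(0,0) (trapezoid, 1 panel, h=2.7000): 0.411021
R(1,0) (trapezoid, 2 panels, h=1.3500): 1.201871
R(2,0) (trapezoid, 4 panels, h=0.6750): 1.327693
R(1,1) = 1.201871 + (1.201871 − 0.411021)/3 = 1.465488
R(2,1) = 1.327693 + (1.327693 − 1.201871)/3 = 1.369634
R(2,2) = 1.369634 + (1.369634 − 1.465488)/15 = 1.363244

1.3632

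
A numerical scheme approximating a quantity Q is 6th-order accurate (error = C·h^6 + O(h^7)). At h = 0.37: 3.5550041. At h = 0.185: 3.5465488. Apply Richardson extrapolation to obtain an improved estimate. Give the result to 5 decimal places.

3.54641

Extrapolated value = (64·A(h/2) − A(h)) / (64 − 1)
= (64·3.5465488 − 3.5550041) / 63
= 223.4241191 / 63 = 3.5464146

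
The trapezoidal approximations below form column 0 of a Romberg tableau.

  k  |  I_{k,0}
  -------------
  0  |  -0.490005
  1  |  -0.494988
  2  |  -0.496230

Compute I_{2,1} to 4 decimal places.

I_{2,1} = -0.496230 + (-0.496230 − (-0.494988))/3 = -0.496644

-0.4966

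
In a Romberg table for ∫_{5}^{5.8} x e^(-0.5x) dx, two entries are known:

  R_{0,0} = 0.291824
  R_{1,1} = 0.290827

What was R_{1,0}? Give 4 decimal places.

From R_{1,1} = (4·R_{1,0} − R_{0,0})/3, solve for R_{1,0}:
4·R_{1,0} = 3·0.290827 + 0.291824 = 1.164305
R_{1,0} = 0.291076

0.2911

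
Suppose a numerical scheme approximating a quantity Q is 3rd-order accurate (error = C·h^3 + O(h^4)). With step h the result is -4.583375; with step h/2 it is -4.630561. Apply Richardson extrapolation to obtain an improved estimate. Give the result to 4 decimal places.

-4.6373

The leading error scales as h^3; refining by a factor of 2 reduces it by 2^3 = 8.
Extrapolated value = (8·A(h/2) − A(h)) / (8 − 1)
= (8·(-4.630561) − (-4.583375)) / 7
= -32.461113 / 7 = -4.637302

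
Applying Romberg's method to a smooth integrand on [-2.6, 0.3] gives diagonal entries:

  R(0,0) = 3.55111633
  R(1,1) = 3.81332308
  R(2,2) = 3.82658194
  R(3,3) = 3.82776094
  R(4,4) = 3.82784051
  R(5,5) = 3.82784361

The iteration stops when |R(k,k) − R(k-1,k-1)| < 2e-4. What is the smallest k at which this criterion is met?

|R(1,1) − R(0,0)| = 0.26220675 ≥ 2e-4
|R(2,2) − R(1,1)| = 0.01325886 ≥ 2e-4
|R(3,3) − R(2,2)| = 0.00117900 ≥ 2e-4
|R(4,4) − R(3,3)| = 0.00007957 < 2e-4

k = 4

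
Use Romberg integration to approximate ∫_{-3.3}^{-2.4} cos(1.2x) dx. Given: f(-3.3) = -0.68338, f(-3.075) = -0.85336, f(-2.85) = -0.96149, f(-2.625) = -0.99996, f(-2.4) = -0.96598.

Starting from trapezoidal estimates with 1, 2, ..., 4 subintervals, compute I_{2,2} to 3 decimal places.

-0.824

I_{0,0} (trapezoid, 1 panel, h=0.9000): -0.74221
I_{1,0} (trapezoid, 2 panels, h=0.4500): -0.80378
I_{2,0} (trapezoid, 4 panels, h=0.2250): -0.81889
I_{1,1} = -0.80378 + (-0.80378 − (-0.74221))/3 = -0.82430
I_{2,1} = -0.81889 + (-0.81889 − (-0.80378))/3 = -0.82393
I_{2,2} = -0.82393 + (-0.82393 − (-0.82430))/15 = -0.82391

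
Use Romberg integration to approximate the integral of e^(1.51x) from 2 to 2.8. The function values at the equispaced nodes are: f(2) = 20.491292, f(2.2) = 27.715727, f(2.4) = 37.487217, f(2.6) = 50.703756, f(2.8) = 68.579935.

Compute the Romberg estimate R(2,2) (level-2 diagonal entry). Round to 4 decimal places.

R(0,0) (trapezoid, 1 panel, h=0.8000): 35.628491
R(1,0) (trapezoid, 2 panels, h=0.4000): 32.809132
R(2,0) (trapezoid, 4 panels, h=0.2000): 32.088463
R(1,1) = 32.809132 + (32.809132 − 35.628491)/3 = 31.869346
R(2,1) = 32.088463 + (32.088463 − 32.809132)/3 = 31.848240
R(2,2) = 31.848240 + (31.848240 − 31.869346)/15 = 31.846833

31.8468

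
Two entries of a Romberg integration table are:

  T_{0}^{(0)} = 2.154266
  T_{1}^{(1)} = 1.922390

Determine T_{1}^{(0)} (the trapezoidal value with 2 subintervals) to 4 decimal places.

From T_{1}^{(1)} = (4·T_{1}^{(0)} − T_{0}^{(0)})/3, solve for T_{1}^{(0)}:
4·T_{1}^{(0)} = 3·1.922390 + 2.154266 = 7.921436
T_{1}^{(0)} = 1.980359

1.9804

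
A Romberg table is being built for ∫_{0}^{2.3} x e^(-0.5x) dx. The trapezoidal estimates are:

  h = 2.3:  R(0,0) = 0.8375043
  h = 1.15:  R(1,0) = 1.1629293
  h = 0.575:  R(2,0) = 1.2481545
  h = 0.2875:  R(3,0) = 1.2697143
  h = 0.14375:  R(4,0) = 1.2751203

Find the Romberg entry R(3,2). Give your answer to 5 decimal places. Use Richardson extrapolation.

Richardson extrapolation on the trapezoidal column (denominator 4−1=3):
R(2,1) = 1.2481545 + (1.2481545 − 1.1629293)/3 = 1.2765629
R(3,1) = (4·1.2697143 − 1.2481545) / 3 = 1.2769009
R(3,2) = (16·1.2769009 − 1.2765629) / 15 = 1.2769234

1.27692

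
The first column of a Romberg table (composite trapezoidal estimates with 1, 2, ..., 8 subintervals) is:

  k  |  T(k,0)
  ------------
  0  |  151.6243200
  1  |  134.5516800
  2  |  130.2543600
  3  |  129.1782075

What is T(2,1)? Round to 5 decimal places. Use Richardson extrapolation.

Richardson extrapolation on the trapezoidal column (denominator 4−1=3):
T(2,1) = (4·130.2543600 − 134.5516800) / 3 = 128.8219200
(Column j=1 coincides with Simpson's rule on the same nodes.)

128.82192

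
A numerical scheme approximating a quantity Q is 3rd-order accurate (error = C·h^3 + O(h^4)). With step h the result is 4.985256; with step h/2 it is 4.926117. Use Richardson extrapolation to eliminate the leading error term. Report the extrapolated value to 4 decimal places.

Extrapolated value = (8·A(h/2) − A(h)) / (8 − 1)
= (8·4.926117 − 4.985256) / 7
= 34.423680 / 7 = 4.917669

4.9177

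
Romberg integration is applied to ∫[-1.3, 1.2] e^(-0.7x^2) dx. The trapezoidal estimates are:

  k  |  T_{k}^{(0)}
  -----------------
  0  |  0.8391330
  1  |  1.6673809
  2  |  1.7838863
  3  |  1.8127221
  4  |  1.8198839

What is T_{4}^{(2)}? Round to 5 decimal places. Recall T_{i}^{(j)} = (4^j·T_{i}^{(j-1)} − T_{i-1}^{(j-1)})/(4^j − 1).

Richardson extrapolation on the trapezoidal column (denominator 4−1=3):
T_{3}^{(1)} = (4·1.8127221 − 1.7838863) / 3 = 1.8223340
T_{4}^{(1)} = 1.8198839 + (1.8198839 − 1.8127221)/3 = 1.8222712
T_{4}^{(2)} = 1.8222712 + (1.8222712 − 1.8223340)/15 = 1.8222670

1.82227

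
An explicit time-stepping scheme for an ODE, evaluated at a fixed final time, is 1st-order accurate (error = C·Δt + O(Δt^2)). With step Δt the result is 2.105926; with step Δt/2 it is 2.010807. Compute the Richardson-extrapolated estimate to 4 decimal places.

The leading error scales as Δt; refining by a factor of 2 reduces it by 2^1 = 2.
Extrapolated value = (2·A(Δt/2) − A(Δt)) / (2 − 1)
= (2·2.010807 − 2.105926) / 1
= 1.915688 / 1 = 1.915688

1.9157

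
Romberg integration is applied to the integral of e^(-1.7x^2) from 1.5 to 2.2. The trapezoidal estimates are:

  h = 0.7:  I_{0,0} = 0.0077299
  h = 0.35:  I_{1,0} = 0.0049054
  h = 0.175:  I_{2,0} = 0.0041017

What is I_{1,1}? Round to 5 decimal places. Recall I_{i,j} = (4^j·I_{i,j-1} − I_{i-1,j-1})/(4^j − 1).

Richardson extrapolation on the trapezoidal column (denominator 4−1=3):
I_{1,1} = (4·0.0049054 − 0.0077299) / 3 = 0.0039639

0.00396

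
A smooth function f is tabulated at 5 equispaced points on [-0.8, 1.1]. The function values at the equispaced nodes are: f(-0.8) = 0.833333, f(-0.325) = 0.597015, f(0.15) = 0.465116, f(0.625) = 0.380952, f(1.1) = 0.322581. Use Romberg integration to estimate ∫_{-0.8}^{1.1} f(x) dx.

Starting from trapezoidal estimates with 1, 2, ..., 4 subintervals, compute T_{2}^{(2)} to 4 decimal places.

T_{0}^{(0)} (trapezoid, 1 panel, h=1.9000): 1.098118
T_{1}^{(0)} (trapezoid, 2 panels, h=0.9500): 0.990919
T_{2}^{(0)} (trapezoid, 4 panels, h=0.4750): 0.959994
T_{1}^{(1)} = 0.990919 + (0.990919 − 1.098118)/3 = 0.955186
T_{2}^{(1)} = 0.959994 + (0.959994 − 0.990919)/3 = 0.949686
T_{2}^{(2)} = 0.949686 + (0.949686 − 0.955186)/15 = 0.949319

0.9493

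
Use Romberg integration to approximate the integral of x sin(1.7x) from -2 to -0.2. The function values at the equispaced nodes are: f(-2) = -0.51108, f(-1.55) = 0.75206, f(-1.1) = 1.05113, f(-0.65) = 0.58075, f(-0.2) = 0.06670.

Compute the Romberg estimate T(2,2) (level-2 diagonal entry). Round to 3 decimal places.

T(0,0) (trapezoid, 1 panel, h=1.8000): -0.39994
T(1,0) (trapezoid, 2 panels, h=0.9000): 0.74605
T(2,0) (trapezoid, 4 panels, h=0.4500): 0.97279
T(1,1) = 0.74605 + (0.74605 − (-0.39994))/3 = 1.12805
T(2,1) = 0.97279 + (0.97279 − 0.74605)/3 = 1.04837
T(2,2) = 1.04837 + (1.04837 − 1.12805)/15 = 1.04306

1.043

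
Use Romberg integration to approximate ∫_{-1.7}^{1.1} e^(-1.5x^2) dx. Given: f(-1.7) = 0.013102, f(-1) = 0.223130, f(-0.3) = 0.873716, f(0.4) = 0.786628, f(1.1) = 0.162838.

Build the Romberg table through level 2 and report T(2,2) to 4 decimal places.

1.3698

T(0,0) (trapezoid, 1 panel, h=2.8000): 0.246316
T(1,0) (trapezoid, 2 panels, h=1.4000): 1.346360
T(2,0) (trapezoid, 4 panels, h=0.7000): 1.380011
T(1,1) = 1.346360 + (1.346360 − 0.246316)/3 = 1.713041
T(2,1) = 1.380011 + (1.380011 − 1.346360)/3 = 1.391228
T(2,2) = 1.391228 + (1.391228 − 1.713041)/15 = 1.369774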